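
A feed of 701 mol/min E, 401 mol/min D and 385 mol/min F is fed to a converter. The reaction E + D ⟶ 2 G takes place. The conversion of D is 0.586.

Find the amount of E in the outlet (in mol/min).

D reacted = 0.586 × 401 = 235 mol/min; ν_D = −1, so ξ = 235/1 = 235 mol/min.
Outlet amounts (n = n₀ + ν ξ):
  E: 701 − 1(235) = 466
  D: 401 − 1(235) = 166
  G: 0 + 2(235) = 470
  F: 385 (inert)

466 mol/min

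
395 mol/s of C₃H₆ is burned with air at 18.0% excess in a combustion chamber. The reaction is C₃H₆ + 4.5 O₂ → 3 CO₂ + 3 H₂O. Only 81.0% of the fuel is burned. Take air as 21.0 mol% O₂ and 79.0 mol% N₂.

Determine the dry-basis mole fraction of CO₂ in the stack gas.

Stoichiometric O₂ = 4.5 × 395 = 1778 mol/s; O₂ fed = 1778 × 1.180 = 2097 mol/s.
N₂ fed = 2097 × 79/21 = 7890 mol/s.
Fuel reacted = 0.81 × 395 → ξ = 320 mol/s.
Outlet (n = n₀ + ν ξ):
  C₃H₆: 395 − 1(320) = 75.05
  O₂: 2097 − 4.5(320) = 657.7
  N₂: 7890 (inert)
  CO₂: 0 + 3(320) = 959.9
  H₂O: 0 + 3(320) = 959.9
Dry total = 9583 mol/s; y_CO₂ (dry) = 959.9 / 9583 = 0.1002.

0.1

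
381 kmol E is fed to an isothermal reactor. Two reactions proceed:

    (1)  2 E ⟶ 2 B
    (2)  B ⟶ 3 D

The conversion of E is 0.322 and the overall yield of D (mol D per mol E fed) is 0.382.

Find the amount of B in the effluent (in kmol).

74.2 kmol

Conversion of E: E consumed = 2ξ₁ = 0.322 × 381 → ξ₁ = 61.34 kmol.
Yield of D: 3ξ₂ / 381 = 0.382 → ξ₂ = 48.51 kmol.
Outlet amounts (n = n₀ + Σ ν·ξ):
  E: 381 − 2(61.34) = 258.3
  B: 0 + 2(61.34) − 1(48.51) = 74.17
  D: 0 + 3(48.51) = 145.5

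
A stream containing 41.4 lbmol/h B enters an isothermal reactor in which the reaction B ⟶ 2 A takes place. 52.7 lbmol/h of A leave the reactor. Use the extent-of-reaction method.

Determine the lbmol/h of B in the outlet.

15 lbmol/h

For A: n = n₀ + 2ξ → 52.7 = 0 + 2ξ, giving ξ = 26.35 lbmol/h.
Outlet amounts (n = n₀ + ν ξ):
  B: 41.4 − 1(26.35) = 15.05
  A: 0 + 2(26.35) = 52.7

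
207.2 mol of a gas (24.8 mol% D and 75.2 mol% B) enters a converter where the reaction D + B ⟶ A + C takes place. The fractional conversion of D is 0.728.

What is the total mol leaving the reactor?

207 mol

D reacted = 0.728 × 51.39 = 37.41 mol; ν_D = −1, so ξ = 37.41/1 = 37.41 mol.
Outlet amounts (n = n₀ + ν ξ):
  D: 51.39 − 1(37.41) = 13.98
  B: 155.8 − 1(37.41) = 118.4
  A: 0 + 1(37.41) = 37.41
  C: 0 + 1(37.41) = 37.41
Total out = 13.98 + 118.4 + 37.41 + 37.41 = 207.2 mol.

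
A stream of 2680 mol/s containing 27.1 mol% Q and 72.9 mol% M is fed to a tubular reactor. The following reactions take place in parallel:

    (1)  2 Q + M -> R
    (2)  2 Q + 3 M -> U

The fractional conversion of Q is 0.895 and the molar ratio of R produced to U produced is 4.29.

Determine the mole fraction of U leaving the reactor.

0.0322

Conversion of Q: Q consumed = 0.895 × 726.3 = 650 mol/s = 2ξ₁ + 2ξ₂.
Selectivity: 1ξ₁ / (1ξ₂) = 4.29 → ξ₁ = 4.29 ξ₂.
Substitute: (2·4.29 + 2) ξ₂ = 650 → ξ₂ = 61.44 mol/s, ξ₁ = 263.6 mol/s.
Outlet amounts (n = n₀ + Σ ν·ξ):
  Q: 726.3 − 2(263.6) − 2(61.44) = 76.26
  M: 1954 − 1(263.6) − 3(61.44) = 1506
  R: 0 + 1(263.6) = 263.6
  U: 0 + 1(61.44) = 61.44
Total out = 1907 mol/s; y_U = 61.44 / 1907 = 0.03222.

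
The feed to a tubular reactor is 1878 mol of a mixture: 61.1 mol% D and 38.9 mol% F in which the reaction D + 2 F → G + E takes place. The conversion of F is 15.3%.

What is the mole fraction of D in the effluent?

0.599

F reacted = 0.153 × 730.5 = 111.8 mol; ν_F = −2, so ξ = 111.8/2 = 55.89 mol.
Outlet amounts (n = n₀ + ν ξ):
  D: 1147 − 1(55.89) = 1092
  F: 730.5 − 2(55.89) = 618.8
  G: 0 + 1(55.89) = 55.89
  E: 0 + 1(55.89) = 55.89
Total out = 1822 mol; y_D = 1092 / 1822 = 0.5991.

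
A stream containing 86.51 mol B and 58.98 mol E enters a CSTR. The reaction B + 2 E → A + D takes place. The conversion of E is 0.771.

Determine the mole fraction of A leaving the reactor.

0.185

E reacted = 0.771 × 58.98 = 45.47 mol; ν_E = −2, so ξ = 45.47/2 = 22.74 mol.
Outlet amounts (n = n₀ + ν ξ):
  B: 86.51 − 1(22.74) = 63.77
  E: 58.98 − 2(22.74) = 13.51
  A: 0 + 1(22.74) = 22.74
  D: 0 + 1(22.74) = 22.74
Total out = 122.8 mol; y_A = 22.74 / 122.8 = 0.1852.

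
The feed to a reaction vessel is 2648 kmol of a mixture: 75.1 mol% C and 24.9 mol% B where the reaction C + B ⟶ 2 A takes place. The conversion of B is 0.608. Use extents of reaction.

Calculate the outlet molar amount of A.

B reacted = 0.608 × 659.4 = 400.9 kmol; ν_B = −1, so ξ = 400.9/1 = 400.9 kmol.
Outlet amounts (n = n₀ + ν ξ):
  C: 1989 − 1(400.9) = 1588
  B: 659.4 − 1(400.9) = 258.5
  A: 0 + 2(400.9) = 801.8

802 kmol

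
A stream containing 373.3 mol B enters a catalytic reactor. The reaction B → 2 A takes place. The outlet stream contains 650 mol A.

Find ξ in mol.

For A: n = n₀ + 2ξ → 650 = 0 + 2ξ, giving ξ = 325 mol.
Outlet amounts (n = n₀ + ν ξ):
  B: 373.3 − 1(325) = 48.3
  A: 0 + 2(325) = 650

ξ = 325 mol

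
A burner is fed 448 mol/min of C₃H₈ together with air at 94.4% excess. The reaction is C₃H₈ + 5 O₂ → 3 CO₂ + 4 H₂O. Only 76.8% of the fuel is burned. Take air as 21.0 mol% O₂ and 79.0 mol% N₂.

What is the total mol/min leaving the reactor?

21500 mol/min

Stoichiometric O₂ = 5 × 448 = 2240 mol/min; O₂ fed = 2240 × 1.944 = 4355 mol/min.
N₂ fed = 4355 × 79/21 = 16380 mol/min.
Fuel reacted = 0.768 × 448 → ξ = 344.1 mol/min.
Outlet (n = n₀ + ν ξ):
  C₃H₈: 448 − 1(344.1) = 103.9
  O₂: 4355 − 5(344.1) = 2634
  N₂: 16380 (inert)
  CO₂: 0 + 3(344.1) = 1032
  H₂O: 0 + 4(344.1) = 1376
Total out = 103.9 + 2634 + 16380 + 1032 + 1376 = 21530 mol/min.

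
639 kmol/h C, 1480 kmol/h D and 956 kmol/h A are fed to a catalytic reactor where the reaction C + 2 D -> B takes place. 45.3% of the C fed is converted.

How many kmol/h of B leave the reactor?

C reacted = 0.453 × 639 = 289.5 kmol/h; ν_C = −1, so ξ = 289.5/1 = 289.5 kmol/h.
Outlet amounts (n = n₀ + ν ξ):
  C: 639 − 1(289.5) = 349.5
  D: 1480 − 2(289.5) = 901.1
  B: 0 + 1(289.5) = 289.5
  A: 956 (inert)

289 kmol/h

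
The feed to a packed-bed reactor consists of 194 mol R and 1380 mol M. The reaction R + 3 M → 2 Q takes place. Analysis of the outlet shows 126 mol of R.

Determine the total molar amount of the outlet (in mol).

For R: n = n₀ − 1ξ → 126 = 194 − 1ξ, giving ξ = 68 mol.
Outlet amounts (n = n₀ + ν ξ):
  R: 194 − 1(68) = 126
  M: 1380 − 3(68) = 1176
  Q: 0 + 2(68) = 136
Total out = 126 + 1176 + 136 = 1438 mol.

1440 mol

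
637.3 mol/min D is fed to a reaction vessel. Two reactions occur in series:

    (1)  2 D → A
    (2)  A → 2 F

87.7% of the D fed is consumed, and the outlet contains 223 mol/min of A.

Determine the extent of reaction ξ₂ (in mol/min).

Conversion of D: D consumed = 2ξ₁ = 0.877 × 637.3 → ξ₁ = 279.5 mol/min.
A balance: n_A = 0 + 1ξ₁ − 1ξ₂ = 223 → ξ₂ = (1·279.5 − 223)/1 = 56.46 mol/min.
Outlet amounts (n = n₀ + Σ ν·ξ):
  D: 637.3 − 2(279.5) = 78.39
  A: 0 + 1(279.5) − 1(56.46) = 223
  F: 0 + 2(56.46) = 112.9

ξ₂ = 56.5 mol/min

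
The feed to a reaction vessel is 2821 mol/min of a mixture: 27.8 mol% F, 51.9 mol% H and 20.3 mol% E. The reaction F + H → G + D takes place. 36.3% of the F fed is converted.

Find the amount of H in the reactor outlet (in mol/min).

F reacted = 0.363 × 784.2 = 284.7 mol/min; ν_F = −1, so ξ = 284.7/1 = 284.7 mol/min.
Outlet amounts (n = n₀ + ν ξ):
  F: 784.2 − 1(284.7) = 499.6
  H: 1464 − 1(284.7) = 1179
  G: 0 + 1(284.7) = 284.7
  D: 0 + 1(284.7) = 284.7
  E: 572.7 (inert)

1180 mol/min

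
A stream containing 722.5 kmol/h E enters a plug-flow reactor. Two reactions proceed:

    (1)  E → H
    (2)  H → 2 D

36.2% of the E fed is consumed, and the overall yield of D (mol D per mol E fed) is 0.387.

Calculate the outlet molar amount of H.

Conversion of E: E consumed = 1ξ₁ = 0.362 × 722.5 → ξ₁ = 261.5 kmol/h.
Yield of D: 2ξ₂ / 722.5 = 0.387 → ξ₂ = 139.8 kmol/h.
Outlet amounts (n = n₀ + Σ ν·ξ):
  E: 722.5 − 1(261.5) = 461
  H: 0 + 1(261.5) − 1(139.8) = 121.7
  D: 0 + 2(139.8) = 279.6

122 kmol/h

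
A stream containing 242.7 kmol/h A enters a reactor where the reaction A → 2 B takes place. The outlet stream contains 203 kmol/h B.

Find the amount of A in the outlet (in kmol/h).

For B: n = n₀ + 2ξ → 203 = 0 + 2ξ, giving ξ = 101.5 kmol/h.
Outlet amounts (n = n₀ + ν ξ):
  A: 242.7 − 1(101.5) = 141.2
  B: 0 + 2(101.5) = 203

141 kmol/h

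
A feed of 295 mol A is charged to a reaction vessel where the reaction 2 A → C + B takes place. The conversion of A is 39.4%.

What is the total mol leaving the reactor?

A reacted = 0.394 × 295 = 116.2 mol; ν_A = −2, so ξ = 116.2/2 = 58.12 mol.
Outlet amounts (n = n₀ + ν ξ):
  A: 295 − 2(58.12) = 178.8
  C: 0 + 1(58.12) = 58.12
  B: 0 + 1(58.12) = 58.12
Total out = 178.8 + 58.12 + 58.12 = 295 mol.

295 mol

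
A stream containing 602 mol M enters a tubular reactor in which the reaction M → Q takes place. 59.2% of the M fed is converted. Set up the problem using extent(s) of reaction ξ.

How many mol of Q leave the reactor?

356 mol

M reacted = 0.592 × 602 = 356.4 mol; ν_M = −1, so ξ = 356.4/1 = 356.4 mol.
Outlet amounts (n = n₀ + ν ξ):
  M: 602 − 1(356.4) = 245.6
  Q: 0 + 1(356.4) = 356.4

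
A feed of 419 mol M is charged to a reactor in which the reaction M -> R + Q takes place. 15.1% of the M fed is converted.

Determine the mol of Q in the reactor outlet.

M reacted = 0.151 × 419 = 63.27 mol; ν_M = −1, so ξ = 63.27/1 = 63.27 mol.
Outlet amounts (n = n₀ + ν ξ):
  M: 419 − 1(63.27) = 355.7
  R: 0 + 1(63.27) = 63.27
  Q: 0 + 1(63.27) = 63.27

63.3 mol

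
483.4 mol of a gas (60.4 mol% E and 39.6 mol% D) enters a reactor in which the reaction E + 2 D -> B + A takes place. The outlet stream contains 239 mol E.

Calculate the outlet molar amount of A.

For E: n = n₀ − 1ξ → 239 = 292 − 1ξ, giving ξ = 52.97 mol.
Outlet amounts (n = n₀ + ν ξ):
  E: 292 − 1(52.97) = 239
  D: 191.4 − 2(52.97) = 85.48
  B: 0 + 1(52.97) = 52.97
  A: 0 + 1(52.97) = 52.97

53 mol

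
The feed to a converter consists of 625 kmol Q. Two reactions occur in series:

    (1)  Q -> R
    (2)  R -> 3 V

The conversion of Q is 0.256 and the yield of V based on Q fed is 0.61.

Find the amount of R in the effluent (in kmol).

Conversion of Q: Q consumed = 1ξ₁ = 0.256 × 625 → ξ₁ = 160 kmol.
Yield of V: 3ξ₂ / 625 = 0.61 → ξ₂ = 127.1 kmol.
Outlet amounts (n = n₀ + Σ ν·ξ):
  Q: 625 − 1(160) = 465
  R: 0 + 1(160) − 1(127.1) = 32.92
  V: 0 + 3(127.1) = 381.2

32.9 kmol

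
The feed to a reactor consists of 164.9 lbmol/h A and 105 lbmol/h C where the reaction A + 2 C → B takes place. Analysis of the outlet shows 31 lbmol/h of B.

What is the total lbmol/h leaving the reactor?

For B: n = n₀ + 1ξ → 31 = 0 + 1ξ, giving ξ = 31 lbmol/h.
Outlet amounts (n = n₀ + ν ξ):
  A: 164.9 − 1(31) = 133.9
  C: 105 − 2(31) = 43
  B: 0 + 1(31) = 31
Total out = 133.9 + 43 + 31 = 207.9 lbmol/h.

208 lbmol/h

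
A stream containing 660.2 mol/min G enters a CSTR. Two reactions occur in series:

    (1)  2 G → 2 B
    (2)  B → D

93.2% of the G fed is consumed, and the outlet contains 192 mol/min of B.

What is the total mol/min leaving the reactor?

660 mol/min

Conversion of G: G consumed = 2ξ₁ = 0.932 × 660.2 → ξ₁ = 307.7 mol/min.
B balance: n_B = 0 + 2ξ₁ − 1ξ₂ = 192 → ξ₂ = (2·307.7 − 192)/1 = 423.3 mol/min.
Outlet amounts (n = n₀ + Σ ν·ξ):
  G: 660.2 − 2(307.7) = 44.89
  B: 0 + 2(307.7) − 1(423.3) = 192
  D: 0 + 1(423.3) = 423.3
Total out = 44.89 + 192 + 423.3 = 660.2 mol/min.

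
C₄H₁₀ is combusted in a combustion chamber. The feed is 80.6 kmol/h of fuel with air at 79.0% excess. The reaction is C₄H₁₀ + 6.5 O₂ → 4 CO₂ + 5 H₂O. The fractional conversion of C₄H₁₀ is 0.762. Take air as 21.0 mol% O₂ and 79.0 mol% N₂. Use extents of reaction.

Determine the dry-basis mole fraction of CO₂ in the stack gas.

Stoichiometric O₂ = 6.5 × 80.6 = 523.9 kmol/h; O₂ fed = 523.9 × 1.790 = 937.8 kmol/h.
N₂ fed = 937.8 × 79/21 = 3528 kmol/h.
Fuel reacted = 0.762 × 80.6 → ξ = 61.42 kmol/h.
Outlet (n = n₀ + ν ξ):
  C₄H₁₀: 80.6 − 1(61.42) = 19.18
  O₂: 937.8 − 6.5(61.42) = 538.6
  N₂: 3528 (inert)
  CO₂: 0 + 4(61.42) = 245.7
  H₂O: 0 + 5(61.42) = 307.1
Dry total = 4331 kmol/h; y_CO₂ (dry) = 245.7 / 4331 = 0.05672.

0.0567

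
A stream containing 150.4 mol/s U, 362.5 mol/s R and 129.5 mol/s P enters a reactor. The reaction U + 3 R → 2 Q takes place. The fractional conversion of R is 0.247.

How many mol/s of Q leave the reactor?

59.7 mol/s

R reacted = 0.247 × 362.5 = 89.54 mol/s; ν_R = −3, so ξ = 89.54/3 = 29.85 mol/s.
Outlet amounts (n = n₀ + ν ξ):
  U: 150.4 − 1(29.85) = 120.6
  R: 362.5 − 3(29.85) = 273
  Q: 0 + 2(29.85) = 59.69
  P: 129.5 (inert)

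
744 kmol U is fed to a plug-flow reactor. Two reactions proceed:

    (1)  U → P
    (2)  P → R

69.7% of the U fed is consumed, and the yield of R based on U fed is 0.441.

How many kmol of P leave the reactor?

Conversion of U: U consumed = 1ξ₁ = 0.697 × 744 → ξ₁ = 518.6 kmol.
Yield of R: 1ξ₂ / 744 = 0.441 → ξ₂ = 328.1 kmol.
Outlet amounts (n = n₀ + Σ ν·ξ):
  U: 744 − 1(518.6) = 225.4
  P: 0 + 1(518.6) − 1(328.1) = 190.5
  R: 0 + 1(328.1) = 328.1

190 kmol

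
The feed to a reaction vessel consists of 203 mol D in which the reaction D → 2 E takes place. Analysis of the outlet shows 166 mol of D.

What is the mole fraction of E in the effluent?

0.308

For D: n = n₀ − 1ξ → 166 = 203 − 1ξ, giving ξ = 37 mol.
Outlet amounts (n = n₀ + ν ξ):
  D: 203 − 1(37) = 166
  E: 0 + 2(37) = 74
Total out = 240 mol; y_E = 74 / 240 = 0.3083.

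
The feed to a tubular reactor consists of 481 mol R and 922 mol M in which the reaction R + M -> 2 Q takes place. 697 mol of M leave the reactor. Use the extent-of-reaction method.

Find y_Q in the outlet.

0.321

For M: n = n₀ − 1ξ → 697 = 922 − 1ξ, giving ξ = 225 mol.
Outlet amounts (n = n₀ + ν ξ):
  R: 481 − 1(225) = 256
  M: 922 − 1(225) = 697
  Q: 0 + 2(225) = 450
Total out = 1403 mol; y_Q = 450 / 1403 = 0.3207.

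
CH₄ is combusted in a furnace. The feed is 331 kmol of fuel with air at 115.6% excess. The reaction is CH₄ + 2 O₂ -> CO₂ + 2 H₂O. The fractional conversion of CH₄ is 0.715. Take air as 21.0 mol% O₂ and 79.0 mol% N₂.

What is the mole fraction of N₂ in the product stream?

Stoichiometric O₂ = 2 × 331 = 662 kmol; O₂ fed = 662 × 2.156 = 1427 kmol.
N₂ fed = 1427 × 79/21 = 5369 kmol.
Fuel reacted = 0.715 × 331 → ξ = 236.7 kmol.
Outlet (n = n₀ + ν ξ):
  CH₄: 331 − 1(236.7) = 94.34
  O₂: 1427 − 2(236.7) = 953.9
  N₂: 5369 (inert)
  CO₂: 0 + 1(236.7) = 236.7
  H₂O: 0 + 2(236.7) = 473.3
Total out = 7128 kmol; y_N₂ = 5369 / 7128 = 0.7533.

0.753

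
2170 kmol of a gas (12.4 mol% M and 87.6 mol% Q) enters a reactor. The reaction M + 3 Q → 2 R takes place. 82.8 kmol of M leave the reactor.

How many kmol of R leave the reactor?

For M: n = n₀ − 1ξ → 82.8 = 269.1 − 1ξ, giving ξ = 186.3 kmol.
Outlet amounts (n = n₀ + ν ξ):
  M: 269.1 − 1(186.3) = 82.8
  Q: 1901 − 3(186.3) = 1342
  R: 0 + 2(186.3) = 372.6

373 kmol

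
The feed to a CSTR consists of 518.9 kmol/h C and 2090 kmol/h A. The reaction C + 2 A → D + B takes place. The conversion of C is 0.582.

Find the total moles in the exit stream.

2310 kmol/h

C reacted = 0.582 × 518.9 = 302 kmol/h; ν_C = −1, so ξ = 302/1 = 302 kmol/h.
Outlet amounts (n = n₀ + ν ξ):
  C: 518.9 − 1(302) = 216.9
  A: 2090 − 2(302) = 1486
  D: 0 + 1(302) = 302
  B: 0 + 1(302) = 302
Total out = 216.9 + 1486 + 302 + 302 = 2307 kmol/h.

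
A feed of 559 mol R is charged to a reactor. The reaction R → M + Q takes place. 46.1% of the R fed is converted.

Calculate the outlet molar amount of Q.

R reacted = 0.461 × 559 = 257.7 mol; ν_R = −1, so ξ = 257.7/1 = 257.7 mol.
Outlet amounts (n = n₀ + ν ξ):
  R: 559 − 1(257.7) = 301.3
  M: 0 + 1(257.7) = 257.7
  Q: 0 + 1(257.7) = 257.7

258 mol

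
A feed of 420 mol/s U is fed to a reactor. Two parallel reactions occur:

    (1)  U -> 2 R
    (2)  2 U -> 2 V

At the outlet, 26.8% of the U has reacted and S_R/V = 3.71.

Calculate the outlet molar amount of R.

146 mol/s

Conversion of U: U consumed = 0.268 × 420 = 112.6 mol/s = 1ξ₁ + 2ξ₂.
Selectivity: 2ξ₁ / (2ξ₂) = 3.71 → ξ₁ = 3.71 ξ₂.
Substitute: (1·3.71 + 2) ξ₂ = 112.6 → ξ₂ = 19.71 mol/s, ξ₁ = 73.13 mol/s.
Outlet amounts (n = n₀ + Σ ν·ξ):
  U: 420 − 1(73.13) − 2(19.71) = 307.4
  R: 0 + 2(73.13) = 146.3
  V: 0 + 2(19.71) = 39.43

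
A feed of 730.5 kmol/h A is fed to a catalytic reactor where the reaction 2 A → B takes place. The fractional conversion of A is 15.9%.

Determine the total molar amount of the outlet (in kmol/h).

672 kmol/h

A reacted = 0.159 × 730.5 = 116.1 kmol/h; ν_A = −2, so ξ = 116.1/2 = 58.07 kmol/h.
Outlet amounts (n = n₀ + ν ξ):
  A: 730.5 − 2(58.07) = 614.4
  B: 0 + 1(58.07) = 58.07
Total out = 614.4 + 58.07 = 672.4 kmol/h.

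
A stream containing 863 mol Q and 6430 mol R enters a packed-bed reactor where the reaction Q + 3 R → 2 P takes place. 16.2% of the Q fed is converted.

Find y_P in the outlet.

0.0399

Q reacted = 0.162 × 863 = 139.8 mol; ν_Q = −1, so ξ = 139.8/1 = 139.8 mol.
Outlet amounts (n = n₀ + ν ξ):
  Q: 863 − 1(139.8) = 723.2
  R: 6430 − 3(139.8) = 6011
  P: 0 + 2(139.8) = 279.6
Total out = 7013 mol; y_P = 279.6 / 7013 = 0.03987.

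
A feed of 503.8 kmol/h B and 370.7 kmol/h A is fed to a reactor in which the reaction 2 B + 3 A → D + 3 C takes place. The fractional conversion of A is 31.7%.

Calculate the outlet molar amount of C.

118 kmol/h

A reacted = 0.317 × 370.7 = 117.5 kmol/h; ν_A = −3, so ξ = 117.5/3 = 39.17 kmol/h.
Outlet amounts (n = n₀ + ν ξ):
  B: 503.8 − 2(39.17) = 425.5
  A: 370.7 − 3(39.17) = 253.2
  D: 0 + 1(39.17) = 39.17
  C: 0 + 3(39.17) = 117.5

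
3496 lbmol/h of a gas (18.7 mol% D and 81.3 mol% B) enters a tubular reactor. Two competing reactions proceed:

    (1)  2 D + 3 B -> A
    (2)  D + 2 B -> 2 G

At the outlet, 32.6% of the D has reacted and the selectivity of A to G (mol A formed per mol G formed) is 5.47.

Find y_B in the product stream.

Conversion of D: D consumed = 0.326 × 653.8 = 213.1 lbmol/h = 2ξ₁ + 1ξ₂.
Selectivity: 1ξ₁ / (2ξ₂) = 5.47 → ξ₁ = 10.94 ξ₂.
Substitute: (2·10.94 + 1) ξ₂ = 213.1 → ξ₂ = 9.315 lbmol/h, ξ₁ = 101.9 lbmol/h.
Outlet amounts (n = n₀ + Σ ν·ξ):
  D: 653.8 − 2(101.9) − 1(9.315) = 440.6
  B: 2842 − 3(101.9) − 2(9.315) = 2518
  A: 0 + 1(101.9) = 101.9
  G: 0 + 2(9.315) = 18.63
Total out = 3079 lbmol/h; y_B = 2518 / 3079 = 0.8177.

0.818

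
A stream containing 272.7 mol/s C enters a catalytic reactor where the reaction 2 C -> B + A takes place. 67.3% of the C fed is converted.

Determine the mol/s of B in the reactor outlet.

91.8 mol/s

C reacted = 0.673 × 272.7 = 183.5 mol/s; ν_C = −2, so ξ = 183.5/2 = 91.76 mol/s.
Outlet amounts (n = n₀ + ν ξ):
  C: 272.7 − 2(91.76) = 89.17
  B: 0 + 1(91.76) = 91.76
  A: 0 + 1(91.76) = 91.76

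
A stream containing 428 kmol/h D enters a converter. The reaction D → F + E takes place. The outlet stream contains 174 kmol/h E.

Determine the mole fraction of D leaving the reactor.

0.422

For E: n = n₀ + 1ξ → 174 = 0 + 1ξ, giving ξ = 174 kmol/h.
Outlet amounts (n = n₀ + ν ξ):
  D: 428 − 1(174) = 254
  F: 0 + 1(174) = 174
  E: 0 + 1(174) = 174
Total out = 602 kmol/h; y_D = 254 / 602 = 0.4219.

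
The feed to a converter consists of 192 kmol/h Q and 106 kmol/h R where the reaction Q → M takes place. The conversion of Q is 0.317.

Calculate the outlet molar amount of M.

60.9 kmol/h

Q reacted = 0.317 × 192 = 60.86 kmol/h; ν_Q = −1, so ξ = 60.86/1 = 60.86 kmol/h.
Outlet amounts (n = n₀ + ν ξ):
  Q: 192 − 1(60.86) = 131.1
  M: 0 + 1(60.86) = 60.86
  R: 106 (inert)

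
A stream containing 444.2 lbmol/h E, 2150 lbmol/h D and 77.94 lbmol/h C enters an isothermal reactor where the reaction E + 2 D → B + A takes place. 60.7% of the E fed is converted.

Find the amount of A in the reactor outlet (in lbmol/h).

270 lbmol/h

E reacted = 0.607 × 444.2 = 269.6 lbmol/h; ν_E = −1, so ξ = 269.6/1 = 269.6 lbmol/h.
Outlet amounts (n = n₀ + ν ξ):
  E: 444.2 − 1(269.6) = 174.6
  D: 2150 − 2(269.6) = 1611
  B: 0 + 1(269.6) = 269.6
  A: 0 + 1(269.6) = 269.6
  C: 77.94 (inert)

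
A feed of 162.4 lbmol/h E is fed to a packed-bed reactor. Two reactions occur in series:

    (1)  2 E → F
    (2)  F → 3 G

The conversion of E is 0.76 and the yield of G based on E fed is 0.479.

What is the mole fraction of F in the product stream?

0.235

Conversion of E: E consumed = 2ξ₁ = 0.76 × 162.4 → ξ₁ = 61.71 lbmol/h.
Yield of G: 3ξ₂ / 162.4 = 0.479 → ξ₂ = 25.93 lbmol/h.
Outlet amounts (n = n₀ + Σ ν·ξ):
  E: 162.4 − 2(61.71) = 38.98
  F: 0 + 1(61.71) − 1(25.93) = 35.78
  G: 0 + 3(25.93) = 77.79
Total out = 152.5 lbmol/h; y_F = 35.78 / 152.5 = 0.2346.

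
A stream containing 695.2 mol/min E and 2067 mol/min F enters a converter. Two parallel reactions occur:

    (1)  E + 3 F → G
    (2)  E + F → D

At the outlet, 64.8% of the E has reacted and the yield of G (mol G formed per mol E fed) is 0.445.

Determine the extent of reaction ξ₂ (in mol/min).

ξ₂ = 141 mol/min

Yield of G: 1ξ₁ / 695.2 = 0.445 → ξ₁ = 309.4 mol/min.
Conversion of E: 1ξ₁ + 1ξ₂ = 0.648 × 695.2 = 450.5 → ξ₂ = 141.1 mol/min.
Outlet amounts (n = n₀ + Σ ν·ξ):
  E: 695.2 − 1(309.4) − 1(141.1) = 244.7
  F: 2067 − 3(309.4) − 1(141.1) = 997.8
  G: 0 + 1(309.4) = 309.4
  D: 0 + 1(141.1) = 141.1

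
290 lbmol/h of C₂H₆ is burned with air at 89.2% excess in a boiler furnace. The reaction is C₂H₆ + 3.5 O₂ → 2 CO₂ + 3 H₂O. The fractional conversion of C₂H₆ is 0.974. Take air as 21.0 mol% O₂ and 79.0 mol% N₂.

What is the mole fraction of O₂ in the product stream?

Stoichiometric O₂ = 3.5 × 290 = 1015 lbmol/h; O₂ fed = 1015 × 1.892 = 1920 lbmol/h.
N₂ fed = 1920 × 79/21 = 7224 lbmol/h.
Fuel reacted = 0.974 × 290 → ξ = 282.5 lbmol/h.
Outlet (n = n₀ + ν ξ):
  C₂H₆: 290 − 1(282.5) = 7.54
  O₂: 1920 − 3.5(282.5) = 931.8
  N₂: 7224 (inert)
  CO₂: 0 + 2(282.5) = 564.9
  H₂O: 0 + 3(282.5) = 847.4
Total out = 9576 lbmol/h; y_O₂ = 931.8 / 9576 = 0.0973.

0.0973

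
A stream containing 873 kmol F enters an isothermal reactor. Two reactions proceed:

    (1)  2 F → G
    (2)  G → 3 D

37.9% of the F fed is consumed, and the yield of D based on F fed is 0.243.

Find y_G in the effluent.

0.112

Conversion of F: F consumed = 2ξ₁ = 0.379 × 873 → ξ₁ = 165.4 kmol.
Yield of D: 3ξ₂ / 873 = 0.243 → ξ₂ = 70.71 kmol.
Outlet amounts (n = n₀ + Σ ν·ξ):
  F: 873 − 2(165.4) = 542.1
  G: 0 + 1(165.4) − 1(70.71) = 94.72
  D: 0 + 3(70.71) = 212.1
Total out = 849 kmol; y_G = 94.72 / 849 = 0.1116.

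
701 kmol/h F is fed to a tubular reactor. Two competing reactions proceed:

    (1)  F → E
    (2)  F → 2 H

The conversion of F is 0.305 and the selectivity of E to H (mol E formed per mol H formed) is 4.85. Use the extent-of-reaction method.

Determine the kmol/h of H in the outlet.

Conversion of F: F consumed = 0.305 × 701 = 213.8 kmol/h = 1ξ₁ + 1ξ₂.
Selectivity: 1ξ₁ / (2ξ₂) = 4.85 → ξ₁ = 9.7 ξ₂.
Substitute: (1·9.7 + 1) ξ₂ = 213.8 → ξ₂ = 19.98 kmol/h, ξ₁ = 193.8 kmol/h.
Outlet amounts (n = n₀ + Σ ν·ξ):
  F: 701 − 1(193.8) − 1(19.98) = 487.2
  E: 0 + 1(193.8) = 193.8
  H: 0 + 2(19.98) = 39.96

40 kmol/h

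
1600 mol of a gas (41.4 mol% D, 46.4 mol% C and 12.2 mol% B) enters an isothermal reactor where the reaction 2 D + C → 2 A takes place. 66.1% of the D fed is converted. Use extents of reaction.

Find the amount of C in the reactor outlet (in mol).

D reacted = 0.661 × 662.4 = 437.8 mol; ν_D = −2, so ξ = 437.8/2 = 218.9 mol.
Outlet amounts (n = n₀ + ν ξ):
  D: 662.4 − 2(218.9) = 224.6
  C: 742.4 − 1(218.9) = 523.5
  A: 0 + 2(218.9) = 437.8
  B: 195.2 (inert)

523 mol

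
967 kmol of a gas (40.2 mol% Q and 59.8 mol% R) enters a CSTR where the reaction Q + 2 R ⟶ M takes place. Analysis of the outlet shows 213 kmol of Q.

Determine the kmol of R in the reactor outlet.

227 kmol

For Q: n = n₀ − 1ξ → 213 = 388.7 − 1ξ, giving ξ = 175.7 kmol.
Outlet amounts (n = n₀ + ν ξ):
  Q: 388.7 − 1(175.7) = 213
  R: 578.3 − 2(175.7) = 226.8
  M: 0 + 1(175.7) = 175.7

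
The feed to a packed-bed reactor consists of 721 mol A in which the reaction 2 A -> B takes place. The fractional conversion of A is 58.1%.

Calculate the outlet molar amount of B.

209 mol

A reacted = 0.581 × 721 = 418.9 mol; ν_A = −2, so ξ = 418.9/2 = 209.5 mol.
Outlet amounts (n = n₀ + ν ξ):
  A: 721 − 2(209.5) = 302.1
  B: 0 + 1(209.5) = 209.5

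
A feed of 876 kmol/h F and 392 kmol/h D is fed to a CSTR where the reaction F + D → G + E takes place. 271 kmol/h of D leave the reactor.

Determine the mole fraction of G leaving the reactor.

For D: n = n₀ − 1ξ → 271 = 392 − 1ξ, giving ξ = 121 kmol/h.
Outlet amounts (n = n₀ + ν ξ):
  F: 876 − 1(121) = 755
  D: 392 − 1(121) = 271
  G: 0 + 1(121) = 121
  E: 0 + 1(121) = 121
Total out = 1268 kmol/h; y_G = 121 / 1268 = 0.09543.

0.0954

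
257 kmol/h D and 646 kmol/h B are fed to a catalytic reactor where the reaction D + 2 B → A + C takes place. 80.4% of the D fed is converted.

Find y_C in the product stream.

0.297

D reacted = 0.804 × 257 = 206.6 kmol/h; ν_D = −1, so ξ = 206.6/1 = 206.6 kmol/h.
Outlet amounts (n = n₀ + ν ξ):
  D: 257 − 1(206.6) = 50.37
  B: 646 − 2(206.6) = 232.7
  A: 0 + 1(206.6) = 206.6
  C: 0 + 1(206.6) = 206.6
Total out = 696.4 kmol/h; y_C = 206.6 / 696.4 = 0.2967.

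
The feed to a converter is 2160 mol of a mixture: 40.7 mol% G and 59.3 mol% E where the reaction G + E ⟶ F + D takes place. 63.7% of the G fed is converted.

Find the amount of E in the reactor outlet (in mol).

721 mol

G reacted = 0.637 × 879.1 = 560 mol; ν_G = −1, so ξ = 560/1 = 560 mol.
Outlet amounts (n = n₀ + ν ξ):
  G: 879.1 − 1(560) = 319.1
  E: 1281 − 1(560) = 720.9
  F: 0 + 1(560) = 560
  D: 0 + 1(560) = 560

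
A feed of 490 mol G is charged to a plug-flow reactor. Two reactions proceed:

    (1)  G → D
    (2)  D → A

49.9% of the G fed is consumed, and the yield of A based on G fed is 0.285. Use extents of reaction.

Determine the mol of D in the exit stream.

Conversion of G: G consumed = 1ξ₁ = 0.499 × 490 → ξ₁ = 244.5 mol.
Yield of A: 1ξ₂ / 490 = 0.285 → ξ₂ = 139.6 mol.
Outlet amounts (n = n₀ + Σ ν·ξ):
  G: 490 − 1(244.5) = 245.5
  D: 0 + 1(244.5) − 1(139.6) = 104.9
  A: 0 + 1(139.6) = 139.6

105 mol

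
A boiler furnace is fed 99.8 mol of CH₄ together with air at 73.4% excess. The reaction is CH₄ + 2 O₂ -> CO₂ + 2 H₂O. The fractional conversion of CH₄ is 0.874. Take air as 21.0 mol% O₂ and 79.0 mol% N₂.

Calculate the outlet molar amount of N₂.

1300 mol

Stoichiometric O₂ = 2 × 99.8 = 199.6 mol; O₂ fed = 199.6 × 1.734 = 346.1 mol.
N₂ fed = 346.1 × 79/21 = 1302 mol.
Fuel reacted = 0.874 × 99.8 → ξ = 87.23 mol.
Outlet (n = n₀ + ν ξ):
  CH₄: 99.8 − 1(87.23) = 12.57
  O₂: 346.1 − 2(87.23) = 171.7
  N₂: 1302 (inert)
  CO₂: 0 + 1(87.23) = 87.23
  H₂O: 0 + 2(87.23) = 174.5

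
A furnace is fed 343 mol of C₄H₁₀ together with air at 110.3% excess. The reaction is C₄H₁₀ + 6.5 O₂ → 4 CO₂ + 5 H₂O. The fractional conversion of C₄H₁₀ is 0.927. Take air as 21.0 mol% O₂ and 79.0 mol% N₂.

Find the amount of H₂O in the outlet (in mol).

1590 mol

Stoichiometric O₂ = 6.5 × 343 = 2230 mol; O₂ fed = 2230 × 2.103 = 4689 mol.
N₂ fed = 4689 × 79/21 = 17640 mol.
Fuel reacted = 0.927 × 343 → ξ = 318 mol.
Outlet (n = n₀ + ν ξ):
  C₄H₁₀: 343 − 1(318) = 25.04
  O₂: 4689 − 6.5(318) = 2622
  N₂: 17640 (inert)
  CO₂: 0 + 4(318) = 1272
  H₂O: 0 + 5(318) = 1590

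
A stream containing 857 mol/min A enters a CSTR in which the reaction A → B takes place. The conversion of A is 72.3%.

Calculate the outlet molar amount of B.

A reacted = 0.723 × 857 = 619.6 mol/min; ν_A = −1, so ξ = 619.6/1 = 619.6 mol/min.
Outlet amounts (n = n₀ + ν ξ):
  A: 857 − 1(619.6) = 237.4
  B: 0 + 1(619.6) = 619.6

620 mol/min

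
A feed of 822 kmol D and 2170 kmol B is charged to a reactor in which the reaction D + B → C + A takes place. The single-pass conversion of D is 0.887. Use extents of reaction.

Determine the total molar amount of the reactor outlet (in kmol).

D reacted = 0.887 × 822 = 729.1 kmol; ν_D = −1, so ξ = 729.1/1 = 729.1 kmol.
Outlet amounts (n = n₀ + ν ξ):
  D: 822 − 1(729.1) = 92.89
  B: 2170 − 1(729.1) = 1441
  C: 0 + 1(729.1) = 729.1
  A: 0 + 1(729.1) = 729.1
Total out = 92.89 + 1441 + 729.1 + 729.1 = 2992 kmol.

2990 kmol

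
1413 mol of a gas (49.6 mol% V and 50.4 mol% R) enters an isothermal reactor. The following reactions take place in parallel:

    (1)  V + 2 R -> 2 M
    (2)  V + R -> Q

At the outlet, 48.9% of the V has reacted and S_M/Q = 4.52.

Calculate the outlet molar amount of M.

Conversion of V: V consumed = 0.489 × 700.8 = 342.7 mol = 1ξ₁ + 1ξ₂.
Selectivity: 2ξ₁ / (1ξ₂) = 4.52 → ξ₁ = 2.26 ξ₂.
Substitute: (1·2.26 + 1) ξ₂ = 342.7 → ξ₂ = 105.1 mol, ξ₁ = 237.6 mol.
Outlet amounts (n = n₀ + Σ ν·ξ):
  V: 700.8 − 1(237.6) − 1(105.1) = 358.1
  R: 712.2 − 2(237.6) − 1(105.1) = 131.8
  M: 0 + 2(237.6) = 475.2
  Q: 0 + 1(105.1) = 105.1

475 mol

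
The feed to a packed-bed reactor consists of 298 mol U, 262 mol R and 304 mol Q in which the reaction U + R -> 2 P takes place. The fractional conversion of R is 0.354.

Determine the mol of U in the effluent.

205 mol

R reacted = 0.354 × 262 = 92.75 mol; ν_R = −1, so ξ = 92.75/1 = 92.75 mol.
Outlet amounts (n = n₀ + ν ξ):
  U: 298 − 1(92.75) = 205.3
  R: 262 − 1(92.75) = 169.3
  P: 0 + 2(92.75) = 185.5
  Q: 304 (inert)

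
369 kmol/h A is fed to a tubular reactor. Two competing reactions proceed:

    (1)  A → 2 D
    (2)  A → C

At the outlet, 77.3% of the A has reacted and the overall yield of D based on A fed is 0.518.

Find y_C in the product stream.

Yield of D: 2ξ₁ / 369 = 0.518 → ξ₁ = 95.57 kmol/h.
Conversion of A: 1ξ₁ + 1ξ₂ = 0.773 × 369 = 285.2 → ξ₂ = 189.7 kmol/h.
Outlet amounts (n = n₀ + Σ ν·ξ):
  A: 369 − 1(95.57) − 1(189.7) = 83.76
  D: 0 + 2(95.57) = 191.1
  C: 0 + 1(189.7) = 189.7
Total out = 464.6 kmol/h; y_C = 189.7 / 464.6 = 0.4083.

0.408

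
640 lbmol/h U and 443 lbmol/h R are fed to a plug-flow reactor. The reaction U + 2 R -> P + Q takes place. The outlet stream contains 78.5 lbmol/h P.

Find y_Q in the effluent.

For P: n = n₀ + 1ξ → 78.5 = 0 + 1ξ, giving ξ = 78.5 lbmol/h.
Outlet amounts (n = n₀ + ν ξ):
  U: 640 − 1(78.5) = 561.5
  R: 443 − 2(78.5) = 286
  P: 0 + 1(78.5) = 78.5
  Q: 0 + 1(78.5) = 78.5
Total out = 1004 lbmol/h; y_Q = 78.5 / 1004 = 0.07815.

0.0781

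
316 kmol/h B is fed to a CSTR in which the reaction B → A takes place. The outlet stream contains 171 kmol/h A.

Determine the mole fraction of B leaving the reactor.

0.459

For A: n = n₀ + 1ξ → 171 = 0 + 1ξ, giving ξ = 171 kmol/h.
Outlet amounts (n = n₀ + ν ξ):
  B: 316 − 1(171) = 145
  A: 0 + 1(171) = 171
Total out = 316 kmol/h; y_B = 145 / 316 = 0.4589.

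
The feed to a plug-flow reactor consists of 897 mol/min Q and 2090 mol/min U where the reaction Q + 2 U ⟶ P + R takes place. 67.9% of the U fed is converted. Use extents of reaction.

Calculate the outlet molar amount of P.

710 mol/min

U reacted = 0.679 × 2090 = 1419 mol/min; ν_U = −2, so ξ = 1419/2 = 709.6 mol/min.
Outlet amounts (n = n₀ + ν ξ):
  Q: 897 − 1(709.6) = 187.4
  U: 2090 − 2(709.6) = 670.9
  P: 0 + 1(709.6) = 709.6
  R: 0 + 1(709.6) = 709.6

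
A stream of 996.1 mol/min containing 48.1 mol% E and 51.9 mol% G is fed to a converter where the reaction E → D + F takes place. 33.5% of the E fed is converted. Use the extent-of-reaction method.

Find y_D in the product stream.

E reacted = 0.335 × 479.1 = 160.5 mol/min; ν_E = −1, so ξ = 160.5/1 = 160.5 mol/min.
Outlet amounts (n = n₀ + ν ξ):
  E: 479.1 − 1(160.5) = 318.6
  D: 0 + 1(160.5) = 160.5
  F: 0 + 1(160.5) = 160.5
  G: 517 (inert)
Total out = 1157 mol/min; y_D = 160.5 / 1157 = 0.1388.

0.139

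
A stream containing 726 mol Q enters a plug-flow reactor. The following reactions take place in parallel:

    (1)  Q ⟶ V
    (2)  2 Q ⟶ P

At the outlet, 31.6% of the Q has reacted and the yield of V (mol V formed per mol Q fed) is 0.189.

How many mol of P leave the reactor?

Yield of V: 1ξ₁ / 726 = 0.189 → ξ₁ = 137.2 mol.
Conversion of Q: 1ξ₁ + 2ξ₂ = 0.316 × 726 = 229.4 → ξ₂ = 46.1 mol.
Outlet amounts (n = n₀ + Σ ν·ξ):
  Q: 726 − 1(137.2) − 2(46.1) = 496.6
  V: 0 + 1(137.2) = 137.2
  P: 0 + 1(46.1) = 46.1

46.1 mol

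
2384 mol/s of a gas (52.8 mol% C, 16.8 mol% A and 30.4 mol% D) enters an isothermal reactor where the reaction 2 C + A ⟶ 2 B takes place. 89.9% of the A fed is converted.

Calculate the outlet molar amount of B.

A reacted = 0.899 × 400.5 = 360.1 mol/s; ν_A = −1, so ξ = 360.1/1 = 360.1 mol/s.
Outlet amounts (n = n₀ + ν ξ):
  C: 1259 − 2(360.1) = 538.6
  A: 400.5 − 1(360.1) = 40.45
  B: 0 + 2(360.1) = 720.1
  D: 724.7 (inert)

720 mol/s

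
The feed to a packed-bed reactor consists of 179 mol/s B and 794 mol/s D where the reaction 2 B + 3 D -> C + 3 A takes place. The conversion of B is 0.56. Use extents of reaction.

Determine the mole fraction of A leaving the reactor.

0.163

B reacted = 0.56 × 179 = 100.2 mol/s; ν_B = −2, so ξ = 100.2/2 = 50.12 mol/s.
Outlet amounts (n = n₀ + ν ξ):
  B: 179 − 2(50.12) = 78.76
  D: 794 − 3(50.12) = 643.6
  C: 0 + 1(50.12) = 50.12
  A: 0 + 3(50.12) = 150.4
Total out = 922.9 mol/s; y_A = 150.4 / 922.9 = 0.1629.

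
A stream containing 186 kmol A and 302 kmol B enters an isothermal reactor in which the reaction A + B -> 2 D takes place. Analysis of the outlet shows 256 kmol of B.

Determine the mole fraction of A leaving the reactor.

0.287

For B: n = n₀ − 1ξ → 256 = 302 − 1ξ, giving ξ = 46 kmol.
Outlet amounts (n = n₀ + ν ξ):
  A: 186 − 1(46) = 140
  B: 302 − 1(46) = 256
  D: 0 + 2(46) = 92
Total out = 488 kmol; y_A = 140 / 488 = 0.2869.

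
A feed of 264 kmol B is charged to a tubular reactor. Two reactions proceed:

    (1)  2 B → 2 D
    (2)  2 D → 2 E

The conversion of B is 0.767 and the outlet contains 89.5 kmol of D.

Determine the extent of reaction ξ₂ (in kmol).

Conversion of B: B consumed = 2ξ₁ = 0.767 × 264 → ξ₁ = 101.2 kmol.
D balance: n_D = 0 + 2ξ₁ − 2ξ₂ = 89.5 → ξ₂ = (2·101.2 − 89.5)/2 = 56.49 kmol.
Outlet amounts (n = n₀ + Σ ν·ξ):
  B: 264 − 2(101.2) = 61.51
  D: 0 + 2(101.2) − 2(56.49) = 89.5
  E: 0 + 2(56.49) = 113

ξ₂ = 56.5 kmol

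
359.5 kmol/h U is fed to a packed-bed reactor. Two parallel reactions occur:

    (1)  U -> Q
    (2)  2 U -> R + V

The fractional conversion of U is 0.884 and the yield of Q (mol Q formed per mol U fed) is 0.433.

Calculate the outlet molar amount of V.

81.1 kmol/h

Yield of Q: 1ξ₁ / 359.5 = 0.433 → ξ₁ = 155.7 kmol/h.
Conversion of U: 1ξ₁ + 2ξ₂ = 0.884 × 359.5 = 317.8 → ξ₂ = 81.07 kmol/h.
Outlet amounts (n = n₀ + Σ ν·ξ):
  U: 359.5 − 1(155.7) − 2(81.07) = 41.7
  Q: 0 + 1(155.7) = 155.7
  R: 0 + 1(81.07) = 81.07
  V: 0 + 1(81.07) = 81.07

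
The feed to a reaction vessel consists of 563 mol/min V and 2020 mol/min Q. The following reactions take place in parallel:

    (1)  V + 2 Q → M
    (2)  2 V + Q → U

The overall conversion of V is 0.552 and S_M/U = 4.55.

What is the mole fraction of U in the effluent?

0.0231

Conversion of V: V consumed = 0.552 × 563 = 310.8 mol/min = 1ξ₁ + 2ξ₂.
Selectivity: 1ξ₁ / (1ξ₂) = 4.55 → ξ₁ = 4.55 ξ₂.
Substitute: (1·4.55 + 2) ξ₂ = 310.8 → ξ₂ = 47.45 mol/min, ξ₁ = 215.9 mol/min.
Outlet amounts (n = n₀ + Σ ν·ξ):
  V: 563 − 1(215.9) − 2(47.45) = 252.2
  Q: 2020 − 2(215.9) − 1(47.45) = 1541
  M: 0 + 1(215.9) = 215.9
  U: 0 + 1(47.45) = 47.45
Total out = 2056 mol/min; y_U = 47.45 / 2056 = 0.02307.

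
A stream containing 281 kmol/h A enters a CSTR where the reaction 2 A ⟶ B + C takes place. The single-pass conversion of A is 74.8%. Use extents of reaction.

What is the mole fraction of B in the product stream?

0.374

A reacted = 0.748 × 281 = 210.2 kmol/h; ν_A = −2, so ξ = 210.2/2 = 105.1 kmol/h.
Outlet amounts (n = n₀ + ν ξ):
  A: 281 − 2(105.1) = 70.81
  B: 0 + 1(105.1) = 105.1
  C: 0 + 1(105.1) = 105.1
Total out = 281 kmol/h; y_B = 105.1 / 281 = 0.374.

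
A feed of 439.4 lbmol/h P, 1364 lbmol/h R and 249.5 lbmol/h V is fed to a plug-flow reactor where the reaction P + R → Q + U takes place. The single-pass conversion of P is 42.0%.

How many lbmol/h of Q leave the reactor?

P reacted = 0.42 × 439.4 = 184.5 lbmol/h; ν_P = −1, so ξ = 184.5/1 = 184.5 lbmol/h.
Outlet amounts (n = n₀ + ν ξ):
  P: 439.4 − 1(184.5) = 254.9
  R: 1364 − 1(184.5) = 1179
  Q: 0 + 1(184.5) = 184.5
  U: 0 + 1(184.5) = 184.5
  V: 249.5 (inert)

185 lbmol/h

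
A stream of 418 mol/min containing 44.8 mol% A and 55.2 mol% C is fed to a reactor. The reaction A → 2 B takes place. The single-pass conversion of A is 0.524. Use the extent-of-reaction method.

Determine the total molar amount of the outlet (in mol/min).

516 mol/min

A reacted = 0.524 × 187.3 = 98.13 mol/min; ν_A = −1, so ξ = 98.13/1 = 98.13 mol/min.
Outlet amounts (n = n₀ + ν ξ):
  A: 187.3 − 1(98.13) = 89.14
  B: 0 + 2(98.13) = 196.3
  C: 230.7 (inert)
Total out = 89.14 + 196.3 + 230.7 = 516.1 mol/min.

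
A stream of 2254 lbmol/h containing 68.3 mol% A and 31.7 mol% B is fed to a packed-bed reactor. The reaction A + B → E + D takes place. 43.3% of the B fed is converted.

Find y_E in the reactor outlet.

B reacted = 0.433 × 714.5 = 309.4 lbmol/h; ν_B = −1, so ξ = 309.4/1 = 309.4 lbmol/h.
Outlet amounts (n = n₀ + ν ξ):
  A: 1539 − 1(309.4) = 1230
  B: 714.5 − 1(309.4) = 405.1
  E: 0 + 1(309.4) = 309.4
  D: 0 + 1(309.4) = 309.4
Total out = 2254 lbmol/h; y_E = 309.4 / 2254 = 0.1373.

0.137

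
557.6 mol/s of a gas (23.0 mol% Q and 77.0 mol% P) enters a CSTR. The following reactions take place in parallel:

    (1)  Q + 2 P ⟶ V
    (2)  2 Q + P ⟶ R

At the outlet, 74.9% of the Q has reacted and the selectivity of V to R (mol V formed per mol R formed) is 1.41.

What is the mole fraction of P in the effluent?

0.763

Conversion of Q: Q consumed = 0.749 × 128.2 = 96.06 mol/s = 1ξ₁ + 2ξ₂.
Selectivity: 1ξ₁ / (1ξ₂) = 1.41 → ξ₁ = 1.41 ξ₂.
Substitute: (1·1.41 + 2) ξ₂ = 96.06 → ξ₂ = 28.17 mol/s, ξ₁ = 39.72 mol/s.
Outlet amounts (n = n₀ + Σ ν·ξ):
  Q: 128.2 − 1(39.72) − 2(28.17) = 32.19
  P: 429.4 − 2(39.72) − 1(28.17) = 321.7
  V: 0 + 1(39.72) = 39.72
  R: 0 + 1(28.17) = 28.17
Total out = 421.8 mol/s; y_P = 321.7 / 421.8 = 0.7627.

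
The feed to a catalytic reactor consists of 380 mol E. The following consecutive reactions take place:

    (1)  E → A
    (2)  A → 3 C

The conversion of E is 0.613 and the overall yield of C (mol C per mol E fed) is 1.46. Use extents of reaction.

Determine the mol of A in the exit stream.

Conversion of E: E consumed = 1ξ₁ = 0.613 × 380 → ξ₁ = 232.9 mol.
Yield of C: 3ξ₂ / 380 = 1.46 → ξ₂ = 184.9 mol.
Outlet amounts (n = n₀ + Σ ν·ξ):
  E: 380 − 1(232.9) = 147.1
  A: 0 + 1(232.9) − 1(184.9) = 48.01
  C: 0 + 3(184.9) = 554.8

48 mol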